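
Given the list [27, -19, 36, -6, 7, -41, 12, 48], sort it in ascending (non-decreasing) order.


Original list: [27, -19, 36, -6, 7, -41, 12, 48]
Repeatedly take the smallest remaining element:
  Remaining [27, -19, 36, -6, 7, -41, 12, 48] -> smallest is -41
  Remaining [27, -19, 36, -6, 7, 12, 48] -> smallest is -19
  Remaining [27, 36, -6, 7, 12, 48] -> smallest is -6
  Remaining [27, 36, 7, 12, 48] -> smallest is 7
  Remaining [27, 36, 12, 48] -> smallest is 12
  Remaining [27, 36, 48] -> smallest is 27
  Remaining [36, 48] -> smallest is 36
  Remaining [48] -> smallest is 48
Collecting the picks in order gives the sorted list.
Final answer: [-41, -19, -6, 7, 12, 27, 36, 48]


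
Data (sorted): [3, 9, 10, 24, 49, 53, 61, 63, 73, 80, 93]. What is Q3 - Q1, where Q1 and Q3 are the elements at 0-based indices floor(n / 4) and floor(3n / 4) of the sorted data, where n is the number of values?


The data has n = 11 elements.
Q1 index = floor(11 / 4) = floor(2.75) = 2; Q3 index = floor(3 * 11 / 4) = floor(8.25) = 8
Q1 = element at index 2 = 10
Q3 = element at index 8 = 73
IQR = 73 - 10 = 63
Final answer: 63


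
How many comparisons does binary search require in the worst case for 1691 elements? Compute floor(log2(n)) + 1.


Binary search halves the search space each step.
Maximum comparisons = floor(log2(1691)) + 1
log2(1691) = 10.7237
floor(log2(1691)) = 10, so 10 + 1 = 11
Final answer: 11


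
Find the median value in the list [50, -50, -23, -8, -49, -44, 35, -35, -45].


First, sort the list: [-50, -49, -45, -44, -35, -23, -8, 35, 50]
The list has 9 elements (odd count).
The middle index is 4 (0-based), and the element there is -35.
Final answer: -35


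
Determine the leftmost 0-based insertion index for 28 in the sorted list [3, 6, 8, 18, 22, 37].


List is sorted: [3, 6, 8, 18, 22, 37]
We need the leftmost position where 28 can be inserted, i.e. the first index whose element is >= 28 (or the end of the list if none is).
Binary search with low=0, high=6 (0-based indices):
  low=0, high=6, mid=3: a[3]=18 < 28, so low = 4
  low=4, high=6, mid=5: a[5]=37 >= 28, so high = 5
  low=4, high=5, mid=4: a[4]=22 < 28, so low = 5
Now low = high = 5, so the insertion index is 5.
Final answer: 5


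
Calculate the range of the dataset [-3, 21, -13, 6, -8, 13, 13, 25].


Maximum value: 25
Minimum value: -13
Range = 25 - (-13) = 38
Final answer: 38


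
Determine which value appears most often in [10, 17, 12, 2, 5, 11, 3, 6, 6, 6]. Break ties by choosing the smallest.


Count the frequency of each value:
  2 appears 1 time(s)
  3 appears 1 time(s)
  5 appears 1 time(s)
  6 appears 3 time(s)
  10 appears 1 time(s)
  11 appears 1 time(s)
  12 appears 1 time(s)
  17 appears 1 time(s)
Maximum frequency is 3.
Only 6 reaches that frequency, so it is the mode.
Final answer: 6


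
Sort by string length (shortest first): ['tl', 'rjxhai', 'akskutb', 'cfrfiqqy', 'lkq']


Compute lengths:
  'tl' has length 2
  'rjxhai' has length 6
  'akskutb' has length 7
  'cfrfiqqy' has length 8
  'lkq' has length 3
Lengths in increasing order: 2 < 3 < 6 < 7 < 8
Listing the words in that order gives the answer.
Final answer: ['tl', 'lkq', 'rjxhai', 'akskutb', 'cfrfiqqy']


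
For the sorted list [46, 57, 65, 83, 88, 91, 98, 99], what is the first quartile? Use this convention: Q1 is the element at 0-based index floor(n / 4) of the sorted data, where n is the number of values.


The list has n = 8 elements.
Q1 index = floor(8 / 4) = floor(2) = 2
Counting from index 0 in the sorted data, the element at index 2 is 65.
Final answer: 65


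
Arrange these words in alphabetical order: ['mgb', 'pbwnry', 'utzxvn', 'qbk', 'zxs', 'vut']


Compare strings character by character (the first differing letter decides):
  'mgb' < 'pbwnry' since 'm' < 'p' at position 1
  'pbwnry' < 'qbk' since 'p' < 'q' at position 1
  'qbk' < 'utzxvn' since 'q' < 'u' at position 1
  'utzxvn' < 'vut' since 'u' < 'v' at position 1
  'vut' < 'zxs' since 'v' < 'z' at position 1
Chaining these comparisons gives the alphabetical order.
Final answer: ['mgb', 'pbwnry', 'qbk', 'utzxvn', 'vut', 'zxs']


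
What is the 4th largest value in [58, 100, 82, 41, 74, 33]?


Sort descending: [100, 82, 74, 58, 41, 33]
The 4th element (1-indexed) is at index 3.
Value = 58
Final answer: 58


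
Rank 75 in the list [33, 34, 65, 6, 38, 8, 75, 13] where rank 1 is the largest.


Sort descending: [75, 65, 38, 34, 33, 13, 8, 6]
Find 75 in the sorted list.
75 is at position 1.
Final answer: 1


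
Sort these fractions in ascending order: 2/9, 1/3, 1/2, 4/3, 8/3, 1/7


Convert to decimal for comparison:
  2/9 = 0.2222
  1/3 = 0.3333
  1/2 = 0.5
  4/3 = 1.3333
  8/3 = 2.6667
  1/7 = 0.1429
Decimals in increasing order: 0.1429 < 0.2222 < 0.3333 < 0.5 < 1.3333 < 2.6667
Writing each back as its fraction gives the sorted order.
Final answer: 1/7, 2/9, 1/3, 1/2, 4/3, 8/3


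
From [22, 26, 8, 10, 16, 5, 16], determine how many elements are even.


Check each element:
  22 is even
  26 is even
  8 is even
  10 is even
  16 is even
  5 is odd
  16 is even
Evens: [22, 26, 8, 10, 16, 16]
Count of evens = 6
Final answer: 6


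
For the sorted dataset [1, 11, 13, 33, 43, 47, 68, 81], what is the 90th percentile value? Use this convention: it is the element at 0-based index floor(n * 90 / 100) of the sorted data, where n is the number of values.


The dataset has n = 8 elements.
Index = floor(8 * 90 / 100) = floor(720 / 100) = floor(7.2) = 7
Counting from index 0 in the sorted data, the element at index 7 is 81.
Final answer: 81


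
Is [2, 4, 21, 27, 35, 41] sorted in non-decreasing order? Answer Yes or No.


Check consecutive pairs:
  2 <= 4? True
  4 <= 21? True
  21 <= 27? True
  27 <= 35? True
  35 <= 41? True
Every consecutive pair is in order, so the list is non-decreasing.
Final answer: Yes


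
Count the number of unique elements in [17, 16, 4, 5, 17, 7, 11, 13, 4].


List all unique values:
Distinct values: [4, 5, 7, 11, 13, 16, 17]
Count = 7
Final answer: 7


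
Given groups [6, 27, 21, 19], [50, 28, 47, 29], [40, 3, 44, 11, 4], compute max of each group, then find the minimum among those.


Find max of each group:
  Group 1: [6, 27, 21, 19] -> max = 27
  Group 2: [50, 28, 47, 29] -> max = 50
  Group 3: [40, 3, 44, 11, 4] -> max = 44
Maxes: [27, 50, 44]
Minimum of maxes = 27
Final answer: 27


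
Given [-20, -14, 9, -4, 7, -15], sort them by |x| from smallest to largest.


Compute absolute values:
  |-20| = 20
  |-14| = 14
  |9| = 9
  |-4| = 4
  |7| = 7
  |-15| = 15
Absolute values in increasing order: 4 < 7 < 9 < 14 < 15 < 20
Listing the original numbers in that order gives the answer.
Final answer: [-4, 7, 9, -14, -15, -20]


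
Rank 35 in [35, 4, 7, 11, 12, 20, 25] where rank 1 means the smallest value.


Sort ascending: [4, 7, 11, 12, 20, 25, 35]
Find 35 in the sorted list.
35 is at position 7 (1-indexed).
Final answer: 7


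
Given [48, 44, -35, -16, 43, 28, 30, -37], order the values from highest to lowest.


Original list: [48, 44, -35, -16, 43, 28, 30, -37]
Repeatedly take the largest remaining element:
  Remaining [48, 44, -35, -16, 43, 28, 30, -37] -> largest is 48
  Remaining [44, -35, -16, 43, 28, 30, -37] -> largest is 44
  Remaining [-35, -16, 43, 28, 30, -37] -> largest is 43
  Remaining [-35, -16, 28, 30, -37] -> largest is 30
  Remaining [-35, -16, 28, -37] -> largest is 28
  Remaining [-35, -16, -37] -> largest is -16
  Remaining [-35, -37] -> largest is -35
  Remaining [-37] -> largest is -37
Collecting the picks in order gives the descending list.
Final answer: [48, 44, 43, 30, 28, -16, -35, -37]


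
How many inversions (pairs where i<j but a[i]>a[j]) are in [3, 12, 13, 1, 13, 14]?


For each element, count the later elements that are smaller than it:
  3 (index 0): smaller elements after it = [1] -> 1
  12 (index 1): smaller elements after it = [1] -> 1
  13 (index 2): smaller elements after it = [1] -> 1
  1 (index 3): smaller elements after it = [] -> 0
  13 (index 4): smaller elements after it = [] -> 0
Total inversions = 1 + 1 + 1 + 0 + 0 = 3
Final answer: 3


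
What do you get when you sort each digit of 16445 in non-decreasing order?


The number 16445 has digits: 1, 6, 4, 4, 5
Sorted: 1, 4, 4, 5, 6
Joining the sorted digits gives the result.
Final answer: 14456


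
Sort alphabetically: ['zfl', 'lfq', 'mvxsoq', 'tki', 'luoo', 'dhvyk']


Compare strings character by character (the first differing letter decides):
  'dhvyk' < 'lfq' since 'd' < 'l' at position 1
  'lfq' < 'luoo' since 'f' < 'u' at position 2
  'luoo' < 'mvxsoq' since 'l' < 'm' at position 1
  'mvxsoq' < 'tki' since 'm' < 't' at position 1
  'tki' < 'zfl' since 't' < 'z' at position 1
Chaining these comparisons gives the alphabetical order.
Final answer: ['dhvyk', 'lfq', 'luoo', 'mvxsoq', 'tki', 'zfl']


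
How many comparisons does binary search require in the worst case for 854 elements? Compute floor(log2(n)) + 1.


Binary search halves the search space each step.
Maximum comparisons = floor(log2(854)) + 1
log2(854) = 9.7381
floor(log2(854)) = 9, so 9 + 1 = 10
Final answer: 10


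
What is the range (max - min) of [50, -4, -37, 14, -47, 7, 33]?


Maximum value: 50
Minimum value: -47
Range = 50 - (-47) = 97
Final answer: 97


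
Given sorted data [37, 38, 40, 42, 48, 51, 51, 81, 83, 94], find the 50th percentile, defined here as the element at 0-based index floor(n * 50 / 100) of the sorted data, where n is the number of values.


The dataset has n = 10 elements.
Index = floor(10 * 50 / 100) = floor(500 / 100) = floor(5) = 5
Counting from index 0 in the sorted data, the element at index 5 is 51.
Final answer: 51


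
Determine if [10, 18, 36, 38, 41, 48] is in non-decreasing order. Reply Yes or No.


Check consecutive pairs:
  10 <= 18? True
  18 <= 36? True
  36 <= 38? True
  38 <= 41? True
  41 <= 48? True
Every consecutive pair is in order, so the list is non-decreasing.
Final answer: Yes


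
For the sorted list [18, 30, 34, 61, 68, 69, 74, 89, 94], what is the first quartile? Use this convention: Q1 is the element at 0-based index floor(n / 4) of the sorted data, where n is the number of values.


The list has n = 9 elements.
Q1 index = floor(9 / 4) = floor(2.25) = 2
Counting from index 0 in the sorted data, the element at index 2 is 34.
Final answer: 34


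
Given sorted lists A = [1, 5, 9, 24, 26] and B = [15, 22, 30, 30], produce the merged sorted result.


List A: [1, 5, 9, 24, 26]
List B: [15, 22, 30, 30]
Repeatedly compare the front elements and take the smaller:
  1 vs 15 -> take 1
  5 vs 15 -> take 5
  9 vs 15 -> take 9
  24 vs 15 -> take 15
  24 vs 22 -> take 22
  24 vs 30 -> take 24
  26 vs 30 -> take 26
  A is exhausted; append the rest of B: [30, 30]
Final answer: [1, 5, 9, 15, 22, 24, 26, 30, 30]


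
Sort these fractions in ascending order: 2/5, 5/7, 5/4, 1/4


Convert to decimal for comparison:
  2/5 = 0.4
  5/7 = 0.7143
  5/4 = 1.25
  1/4 = 0.25
Decimals in increasing order: 0.25 < 0.4 < 0.7143 < 1.25
Writing each back as its fraction gives the sorted order.
Final answer: 1/4, 2/5, 5/7, 5/4


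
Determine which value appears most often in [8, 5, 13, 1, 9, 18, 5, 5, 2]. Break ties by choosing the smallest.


Count the frequency of each value:
  1 appears 1 time(s)
  2 appears 1 time(s)
  5 appears 3 time(s)
  8 appears 1 time(s)
  9 appears 1 time(s)
  13 appears 1 time(s)
  18 appears 1 time(s)
Maximum frequency is 3.
Only 5 reaches that frequency, so it is the mode.
Final answer: 5


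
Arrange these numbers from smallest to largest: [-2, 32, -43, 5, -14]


Original list: [-2, 32, -43, 5, -14]
Repeatedly take the smallest remaining element:
  Remaining [-2, 32, -43, 5, -14] -> smallest is -43
  Remaining [-2, 32, 5, -14] -> smallest is -14
  Remaining [-2, 32, 5] -> smallest is -2
  Remaining [32, 5] -> smallest is 5
  Remaining [32] -> smallest is 32
Collecting the picks in order gives the sorted list.
Final answer: [-43, -14, -2, 5, 32]


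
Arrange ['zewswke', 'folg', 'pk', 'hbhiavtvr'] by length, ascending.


Compute lengths:
  'zewswke' has length 7
  'folg' has length 4
  'pk' has length 2
  'hbhiavtvr' has length 9
Lengths in increasing order: 2 < 4 < 7 < 9
Listing the words in that order gives the answer.
Final answer: ['pk', 'folg', 'zewswke', 'hbhiavtvr']


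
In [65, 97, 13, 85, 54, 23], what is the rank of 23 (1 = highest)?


Sort descending: [97, 85, 65, 54, 23, 13]
Find 23 in the sorted list.
23 is at position 5.
Final answer: 5


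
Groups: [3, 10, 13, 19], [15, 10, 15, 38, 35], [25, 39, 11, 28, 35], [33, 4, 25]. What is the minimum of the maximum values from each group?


Find max of each group:
  Group 1: [3, 10, 13, 19] -> max = 19
  Group 2: [15, 10, 15, 38, 35] -> max = 38
  Group 3: [25, 39, 11, 28, 35] -> max = 39
  Group 4: [33, 4, 25] -> max = 33
Maxes: [19, 38, 39, 33]
Minimum of maxes = 19
Final answer: 19


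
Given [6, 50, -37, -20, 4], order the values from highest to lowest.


Original list: [6, 50, -37, -20, 4]
Repeatedly take the largest remaining element:
  Remaining [6, 50, -37, -20, 4] -> largest is 50
  Remaining [6, -37, -20, 4] -> largest is 6
  Remaining [-37, -20, 4] -> largest is 4
  Remaining [-37, -20] -> largest is -20
  Remaining [-37] -> largest is -37
Collecting the picks in order gives the descending list.
Final answer: [50, 6, 4, -20, -37]


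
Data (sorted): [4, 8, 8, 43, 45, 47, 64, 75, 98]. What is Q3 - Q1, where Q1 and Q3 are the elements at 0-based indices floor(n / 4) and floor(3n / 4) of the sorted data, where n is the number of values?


The data has n = 9 elements.
Q1 index = floor(9 / 4) = floor(2.25) = 2; Q3 index = floor(3 * 9 / 4) = floor(6.75) = 6
Q1 = element at index 2 = 8
Q3 = element at index 6 = 64
IQR = 64 - 8 = 56
Final answer: 56


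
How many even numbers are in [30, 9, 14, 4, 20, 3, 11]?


Check each element:
  30 is even
  9 is odd
  14 is even
  4 is even
  20 is even
  3 is odd
  11 is odd
Evens: [30, 14, 4, 20]
Count of evens = 4
Final answer: 4


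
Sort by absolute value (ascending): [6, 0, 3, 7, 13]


Compute absolute values:
  |6| = 6
  |0| = 0
  |3| = 3
  |7| = 7
  |13| = 13
Absolute values in increasing order: 0 < 3 < 6 < 7 < 13
Listing the original numbers in that order gives the answer.
Final answer: [0, 3, 6, 7, 13]


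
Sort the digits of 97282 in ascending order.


The number 97282 has digits: 9, 7, 2, 8, 2
Sorted: 2, 2, 7, 8, 9
Joining the sorted digits gives the result.
Final answer: 22789


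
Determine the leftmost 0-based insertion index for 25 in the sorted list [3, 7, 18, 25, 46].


List is sorted: [3, 7, 18, 25, 46]
We need the leftmost position where 25 can be inserted, i.e. the first index whose element is >= 25 (or the end of the list if none is).
Binary search with low=0, high=5 (0-based indices):
  low=0, high=5, mid=2: a[2]=18 < 25, so low = 3
  low=3, high=5, mid=4: a[4]=46 >= 25, so high = 4
  low=3, high=4, mid=3: a[3]=25 >= 25, so high = 3
Now low = high = 3, so the insertion index is 3.
Final answer: 3


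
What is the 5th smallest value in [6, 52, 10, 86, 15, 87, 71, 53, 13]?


Sort ascending: [6, 10, 13, 15, 52, 53, 71, 86, 87]
The 5th element (1-indexed) is at index 4.
Value = 52
Final answer: 52


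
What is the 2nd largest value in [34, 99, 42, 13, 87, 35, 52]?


Sort descending: [99, 87, 52, 42, 35, 34, 13]
The 2nd element (1-indexed) is at index 1.
Value = 87
Final answer: 87


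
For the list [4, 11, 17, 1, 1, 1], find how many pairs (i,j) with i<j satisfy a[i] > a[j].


For each element, count the later elements that are smaller than it:
  4 (index 0): smaller elements after it = [1, 1, 1] -> 3
  11 (index 1): smaller elements after it = [1, 1, 1] -> 3
  17 (index 2): smaller elements after it = [1, 1, 1] -> 3
  1 (index 3): smaller elements after it = [] -> 0
  1 (index 4): smaller elements after it = [] -> 0
Total inversions = 3 + 3 + 3 + 0 + 0 = 9
Final answer: 9


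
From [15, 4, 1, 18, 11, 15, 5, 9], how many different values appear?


List all unique values:
Distinct values: [1, 4, 5, 9, 11, 15, 18]
Count = 7
Final answer: 7


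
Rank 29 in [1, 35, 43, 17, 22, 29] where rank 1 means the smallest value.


Sort ascending: [1, 17, 22, 29, 35, 43]
Find 29 in the sorted list.
29 is at position 4 (1-indexed).
Final answer: 4


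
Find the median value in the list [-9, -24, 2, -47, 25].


First, sort the list: [-47, -24, -9, 2, 25]
The list has 5 elements (odd count).
The middle index is 2 (0-based), and the element there is -9.
Final answer: -9


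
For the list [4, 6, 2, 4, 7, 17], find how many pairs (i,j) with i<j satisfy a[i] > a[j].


For each element, count the later elements that are smaller than it:
  4 (index 0): smaller elements after it = [2] -> 1
  6 (index 1): smaller elements after it = [2, 4] -> 2
  2 (index 2): smaller elements after it = [] -> 0
  4 (index 3): smaller elements after it = [] -> 0
  7 (index 4): smaller elements after it = [] -> 0
Total inversions = 1 + 2 + 0 + 0 + 0 = 3
Final answer: 3


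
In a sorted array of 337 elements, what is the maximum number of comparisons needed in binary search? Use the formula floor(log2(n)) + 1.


Binary search halves the search space each step.
Maximum comparisons = floor(log2(337)) + 1
log2(337) = 8.3966
floor(log2(337)) = 8, so 8 + 1 = 9
Final answer: 9


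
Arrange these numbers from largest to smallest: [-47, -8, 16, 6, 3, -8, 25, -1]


Original list: [-47, -8, 16, 6, 3, -8, 25, -1]
Repeatedly take the largest remaining element:
  Remaining [-47, -8, 16, 6, 3, -8, 25, -1] -> largest is 25
  Remaining [-47, -8, 16, 6, 3, -8, -1] -> largest is 16
  Remaining [-47, -8, 6, 3, -8, -1] -> largest is 6
  Remaining [-47, -8, 3, -8, -1] -> largest is 3
  Remaining [-47, -8, -8, -1] -> largest is -1
  Remaining [-47, -8, -8] -> largest is -8
  Remaining [-47, -8] -> largest is -8
  Remaining [-47] -> largest is -47
Collecting the picks in order gives the descending list.
Final answer: [25, 16, 6, 3, -1, -8, -8, -47]


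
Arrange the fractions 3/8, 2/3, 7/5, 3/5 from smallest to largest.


Convert to decimal for comparison:
  3/8 = 0.375
  2/3 = 0.6667
  7/5 = 1.4
  3/5 = 0.6
Decimals in increasing order: 0.375 < 0.6 < 0.6667 < 1.4
Writing each back as its fraction gives the sorted order.
Final answer: 3/8, 3/5, 2/3, 7/5


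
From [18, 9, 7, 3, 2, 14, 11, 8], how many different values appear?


List all unique values:
Distinct values: [2, 3, 7, 8, 9, 11, 14, 18]
Count = 8
Final answer: 8


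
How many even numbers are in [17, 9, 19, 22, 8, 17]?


Check each element:
  17 is odd
  9 is odd
  19 is odd
  22 is even
  8 is even
  17 is odd
Evens: [22, 8]
Count of evens = 2
Final answer: 2


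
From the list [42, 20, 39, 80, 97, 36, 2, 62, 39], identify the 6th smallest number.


Sort ascending: [2, 20, 36, 39, 39, 42, 62, 80, 97]
The 6th element (1-indexed) is at index 5.
Value = 42
Final answer: 42


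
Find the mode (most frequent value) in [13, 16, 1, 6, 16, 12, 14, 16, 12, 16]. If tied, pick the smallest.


Count the frequency of each value:
  1 appears 1 time(s)
  6 appears 1 time(s)
  12 appears 2 time(s)
  13 appears 1 time(s)
  14 appears 1 time(s)
  16 appears 4 time(s)
Maximum frequency is 4.
Only 16 reaches that frequency, so it is the mode.
Final answer: 16


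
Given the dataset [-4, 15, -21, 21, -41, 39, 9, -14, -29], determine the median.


First, sort the list: [-41, -29, -21, -14, -4, 9, 15, 21, 39]
The list has 9 elements (odd count).
The middle index is 4 (0-based), and the element there is -4.
Final answer: -4


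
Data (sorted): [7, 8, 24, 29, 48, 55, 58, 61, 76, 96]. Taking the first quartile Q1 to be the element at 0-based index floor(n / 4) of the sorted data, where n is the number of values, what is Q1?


The list has n = 10 elements.
Q1 index = floor(10 / 4) = floor(2.5) = 2
Counting from index 0 in the sorted data, the element at index 2 is 24.
Final answer: 24


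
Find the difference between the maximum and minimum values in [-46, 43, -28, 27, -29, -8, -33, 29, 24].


Maximum value: 43
Minimum value: -46
Range = 43 - (-46) = 89
Final answer: 89


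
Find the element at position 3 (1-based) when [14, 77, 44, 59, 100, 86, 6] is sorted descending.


Sort descending: [100, 86, 77, 59, 44, 14, 6]
The 3rd element (1-indexed) is at index 2.
Value = 77
Final answer: 77


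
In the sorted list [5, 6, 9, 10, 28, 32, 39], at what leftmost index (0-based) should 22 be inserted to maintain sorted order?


List is sorted: [5, 6, 9, 10, 28, 32, 39]
We need the leftmost position where 22 can be inserted, i.e. the first index whose element is >= 22 (or the end of the list if none is).
Binary search with low=0, high=7 (0-based indices):
  low=0, high=7, mid=3: a[3]=10 < 22, so low = 4
  low=4, high=7, mid=5: a[5]=32 >= 22, so high = 5
  low=4, high=5, mid=4: a[4]=28 >= 22, so high = 4
Now low = high = 4, so the insertion index is 4.
Final answer: 4


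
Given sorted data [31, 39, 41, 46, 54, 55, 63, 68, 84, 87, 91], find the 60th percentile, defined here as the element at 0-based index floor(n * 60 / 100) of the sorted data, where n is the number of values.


The dataset has n = 11 elements.
Index = floor(11 * 60 / 100) = floor(660 / 100) = floor(6.6) = 6
Counting from index 0 in the sorted data, the element at index 6 is 63.
Final answer: 63


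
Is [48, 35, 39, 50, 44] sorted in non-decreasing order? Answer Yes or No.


Check consecutive pairs:
  48 <= 35? False
  35 <= 39? True
  39 <= 50? True
  50 <= 44? False
2 consecutive pair(s) are out of order, so the list is not sorted.
Final answer: No


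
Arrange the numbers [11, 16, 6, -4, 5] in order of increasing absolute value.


Compute absolute values:
  |11| = 11
  |16| = 16
  |6| = 6
  |-4| = 4
  |5| = 5
Absolute values in increasing order: 4 < 5 < 6 < 11 < 16
Listing the original numbers in that order gives the answer.
Final answer: [-4, 5, 6, 11, 16]


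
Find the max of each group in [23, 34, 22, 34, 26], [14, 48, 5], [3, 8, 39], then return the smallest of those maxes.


Find max of each group:
  Group 1: [23, 34, 22, 34, 26] -> max = 34
  Group 2: [14, 48, 5] -> max = 48
  Group 3: [3, 8, 39] -> max = 39
Maxes: [34, 48, 39]
Minimum of maxes = 34
Final answer: 34


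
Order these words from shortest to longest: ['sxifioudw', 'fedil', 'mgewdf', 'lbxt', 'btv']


Compute lengths:
  'sxifioudw' has length 9
  'fedil' has length 5
  'mgewdf' has length 6
  'lbxt' has length 4
  'btv' has length 3
Lengths in increasing order: 3 < 4 < 5 < 6 < 9
Listing the words in that order gives the answer.
Final answer: ['btv', 'lbxt', 'fedil', 'mgewdf', 'sxifioudw']


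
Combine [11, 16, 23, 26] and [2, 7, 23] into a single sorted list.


List A: [11, 16, 23, 26]
List B: [2, 7, 23]
Repeatedly compare the front elements and take the smaller:
  11 vs 2 -> take 2
  11 vs 7 -> take 7
  11 vs 23 -> take 11
  16 vs 23 -> take 16
  23 vs 23 -> take 23
  26 vs 23 -> take 23
  B is exhausted; append the rest of A: [26]
Final answer: [2, 7, 11, 16, 23, 23, 26]


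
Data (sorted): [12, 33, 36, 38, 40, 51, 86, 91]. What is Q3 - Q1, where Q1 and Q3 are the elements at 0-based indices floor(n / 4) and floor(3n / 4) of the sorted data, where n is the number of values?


The data has n = 8 elements.
Q1 index = floor(8 / 4) = floor(2) = 2; Q3 index = floor(3 * 8 / 4) = floor(6) = 6
Q1 = element at index 2 = 36
Q3 = element at index 6 = 86
IQR = 86 - 36 = 50
Final answer: 50


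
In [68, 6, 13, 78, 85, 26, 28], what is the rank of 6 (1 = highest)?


Sort descending: [85, 78, 68, 28, 26, 13, 6]
Find 6 in the sorted list.
6 is at position 7.
Final answer: 7


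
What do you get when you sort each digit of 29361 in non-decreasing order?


The number 29361 has digits: 2, 9, 3, 6, 1
Sorted: 1, 2, 3, 6, 9
Joining the sorted digits gives the result.
Final answer: 12369


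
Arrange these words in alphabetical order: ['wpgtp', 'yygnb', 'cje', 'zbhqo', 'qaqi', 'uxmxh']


Compare strings character by character (the first differing letter decides):
  'cje' < 'qaqi' since 'c' < 'q' at position 1
  'qaqi' < 'uxmxh' since 'q' < 'u' at position 1
  'uxmxh' < 'wpgtp' since 'u' < 'w' at position 1
  'wpgtp' < 'yygnb' since 'w' < 'y' at position 1
  'yygnb' < 'zbhqo' since 'y' < 'z' at position 1
Chaining these comparisons gives the alphabetical order.
Final answer: ['cje', 'qaqi', 'uxmxh', 'wpgtp', 'yygnb', 'zbhqo']


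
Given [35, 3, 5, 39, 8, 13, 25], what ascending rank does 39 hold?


Sort ascending: [3, 5, 8, 13, 25, 35, 39]
Find 39 in the sorted list.
39 is at position 7 (1-indexed).
Final answer: 7


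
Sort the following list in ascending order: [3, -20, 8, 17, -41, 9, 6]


Original list: [3, -20, 8, 17, -41, 9, 6]
Repeatedly take the smallest remaining element:
  Remaining [3, -20, 8, 17, -41, 9, 6] -> smallest is -41
  Remaining [3, -20, 8, 17, 9, 6] -> smallest is -20
  Remaining [3, 8, 17, 9, 6] -> smallest is 3
  Remaining [8, 17, 9, 6] -> smallest is 6
  Remaining [8, 17, 9] -> smallest is 8
  Remaining [17, 9] -> smallest is 9
  Remaining [17] -> smallest is 17
Collecting the picks in order gives the sorted list.
Final answer: [-41, -20, 3, 6, 8, 9, 17]


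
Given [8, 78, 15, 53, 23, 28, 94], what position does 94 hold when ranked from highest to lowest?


Sort descending: [94, 78, 53, 28, 23, 15, 8]
Find 94 in the sorted list.
94 is at position 1.
Final answer: 1


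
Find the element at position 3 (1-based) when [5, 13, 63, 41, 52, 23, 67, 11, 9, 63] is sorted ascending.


Sort ascending: [5, 9, 11, 13, 23, 41, 52, 63, 63, 67]
The 3rd element (1-indexed) is at index 2.
Value = 11
Final answer: 11


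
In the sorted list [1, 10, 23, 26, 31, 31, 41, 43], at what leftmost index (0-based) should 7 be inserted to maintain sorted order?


List is sorted: [1, 10, 23, 26, 31, 31, 41, 43]
We need the leftmost position where 7 can be inserted, i.e. the first index whose element is >= 7 (or the end of the list if none is).
Binary search with low=0, high=8 (0-based indices):
  low=0, high=8, mid=4: a[4]=31 >= 7, so high = 4
  low=0, high=4, mid=2: a[2]=23 >= 7, so high = 2
  low=0, high=2, mid=1: a[1]=10 >= 7, so high = 1
  low=0, high=1, mid=0: a[0]=1 < 7, so low = 1
Now low = high = 1, so the insertion index is 1.
Final answer: 1


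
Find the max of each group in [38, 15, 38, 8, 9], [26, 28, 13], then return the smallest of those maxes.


Find max of each group:
  Group 1: [38, 15, 38, 8, 9] -> max = 38
  Group 2: [26, 28, 13] -> max = 28
Maxes: [38, 28]
Minimum of maxes = 28
Final answer: 28


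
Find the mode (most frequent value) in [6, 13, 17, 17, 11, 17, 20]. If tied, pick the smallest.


Count the frequency of each value:
  6 appears 1 time(s)
  11 appears 1 time(s)
  13 appears 1 time(s)
  17 appears 3 time(s)
  20 appears 1 time(s)
Maximum frequency is 3.
Only 17 reaches that frequency, so it is the mode.
Final answer: 17


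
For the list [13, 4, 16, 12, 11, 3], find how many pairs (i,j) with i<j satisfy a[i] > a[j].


For each element, count the later elements that are smaller than it:
  13 (index 0): smaller elements after it = [4, 12, 11, 3] -> 4
  4 (index 1): smaller elements after it = [3] -> 1
  16 (index 2): smaller elements after it = [12, 11, 3] -> 3
  12 (index 3): smaller elements after it = [11, 3] -> 2
  11 (index 4): smaller elements after it = [3] -> 1
Total inversions = 4 + 1 + 3 + 2 + 1 = 11
Final answer: 11


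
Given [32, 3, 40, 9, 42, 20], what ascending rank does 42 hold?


Sort ascending: [3, 9, 20, 32, 40, 42]
Find 42 in the sorted list.
42 is at position 6 (1-indexed).
Final answer: 6


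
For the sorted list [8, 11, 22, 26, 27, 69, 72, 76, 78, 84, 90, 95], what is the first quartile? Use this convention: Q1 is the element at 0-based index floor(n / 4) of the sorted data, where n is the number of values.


The list has n = 12 elements.
Q1 index = floor(12 / 4) = floor(3) = 3
Counting from index 0 in the sorted data, the element at index 3 is 26.
Final answer: 26


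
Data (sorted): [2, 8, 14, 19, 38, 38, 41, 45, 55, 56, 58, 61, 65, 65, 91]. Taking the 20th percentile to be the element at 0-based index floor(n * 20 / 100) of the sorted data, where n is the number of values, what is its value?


The dataset has n = 15 elements.
Index = floor(15 * 20 / 100) = floor(300 / 100) = floor(3) = 3
Counting from index 0 in the sorted data, the element at index 3 is 19.
Final answer: 19


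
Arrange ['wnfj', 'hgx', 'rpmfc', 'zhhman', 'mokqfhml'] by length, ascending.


Compute lengths:
  'wnfj' has length 4
  'hgx' has length 3
  'rpmfc' has length 5
  'zhhman' has length 6
  'mokqfhml' has length 8
Lengths in increasing order: 3 < 4 < 5 < 6 < 8
Listing the words in that order gives the answer.
Final answer: ['hgx', 'wnfj', 'rpmfc', 'zhhman', 'mokqfhml']


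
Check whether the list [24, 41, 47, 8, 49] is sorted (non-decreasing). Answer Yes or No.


Check consecutive pairs:
  24 <= 41? True
  41 <= 47? True
  47 <= 8? False
  8 <= 49? True
1 consecutive pair(s) are out of order, so the list is not sorted.
Final answer: No


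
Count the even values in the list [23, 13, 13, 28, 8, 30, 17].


Check each element:
  23 is odd
  13 is odd
  13 is odd
  28 is even
  8 is even
  30 is even
  17 is odd
Evens: [28, 8, 30]
Count of evens = 3
Final answer: 3


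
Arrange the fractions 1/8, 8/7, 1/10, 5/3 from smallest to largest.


Convert to decimal for comparison:
  1/8 = 0.125
  8/7 = 1.1429
  1/10 = 0.1
  5/3 = 1.6667
Decimals in increasing order: 0.1 < 0.125 < 1.1429 < 1.6667
Writing each back as its fraction gives the sorted order.
Final answer: 1/10, 1/8, 8/7, 5/3


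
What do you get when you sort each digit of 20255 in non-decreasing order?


The number 20255 has digits: 2, 0, 2, 5, 5
Sorted: 0, 2, 2, 5, 5
Joining the sorted digits gives the result.
Final answer: 02255


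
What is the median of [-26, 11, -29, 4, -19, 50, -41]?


First, sort the list: [-41, -29, -26, -19, 4, 11, 50]
The list has 7 elements (odd count).
The middle index is 3 (0-based), and the element there is -19.
Final answer: -19


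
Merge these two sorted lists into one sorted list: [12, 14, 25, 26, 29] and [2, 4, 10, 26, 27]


List A: [12, 14, 25, 26, 29]
List B: [2, 4, 10, 26, 27]
Repeatedly compare the front elements and take the smaller:
  12 vs 2 -> take 2
  12 vs 4 -> take 4
  12 vs 10 -> take 10
  12 vs 26 -> take 12
  14 vs 26 -> take 14
  25 vs 26 -> take 25
  26 vs 26 -> take 26
  29 vs 26 -> take 26
  29 vs 27 -> take 27
  B is exhausted; append the rest of A: [29]
Final answer: [2, 4, 10, 12, 14, 25, 26, 26, 27, 29]


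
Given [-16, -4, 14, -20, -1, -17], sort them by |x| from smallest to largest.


Compute absolute values:
  |-16| = 16
  |-4| = 4
  |14| = 14
  |-20| = 20
  |-1| = 1
  |-17| = 17
Absolute values in increasing order: 1 < 4 < 14 < 16 < 17 < 20
Listing the original numbers in that order gives the answer.
Final answer: [-1, -4, 14, -16, -17, -20]


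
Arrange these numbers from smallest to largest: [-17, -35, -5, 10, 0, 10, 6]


Original list: [-17, -35, -5, 10, 0, 10, 6]
Repeatedly take the smallest remaining element:
  Remaining [-17, -35, -5, 10, 0, 10, 6] -> smallest is -35
  Remaining [-17, -5, 10, 0, 10, 6] -> smallest is -17
  Remaining [-5, 10, 0, 10, 6] -> smallest is -5
  Remaining [10, 0, 10, 6] -> smallest is 0
  Remaining [10, 10, 6] -> smallest is 6
  Remaining [10, 10] -> smallest is 10
  Remaining [10] -> smallest is 10
Collecting the picks in order gives the sorted list.
Final answer: [-35, -17, -5, 0, 6, 10, 10]


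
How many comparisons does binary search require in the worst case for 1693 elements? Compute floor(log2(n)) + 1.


Binary search halves the search space each step.
Maximum comparisons = floor(log2(1693)) + 1
log2(1693) = 10.7254
floor(log2(1693)) = 10, so 10 + 1 = 11
Final answer: 11


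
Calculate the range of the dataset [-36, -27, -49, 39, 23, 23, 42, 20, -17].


Maximum value: 42
Minimum value: -49
Range = 42 - (-49) = 91
Final answer: 91


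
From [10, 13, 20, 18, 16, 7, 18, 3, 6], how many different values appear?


List all unique values:
Distinct values: [3, 6, 7, 10, 13, 16, 18, 20]
Count = 8
Final answer: 8


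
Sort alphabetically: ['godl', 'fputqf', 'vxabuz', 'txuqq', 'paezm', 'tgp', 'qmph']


Compare strings character by character (the first differing letter decides):
  'fputqf' < 'godl' since 'f' < 'g' at position 1
  'godl' < 'paezm' since 'g' < 'p' at position 1
  'paezm' < 'qmph' since 'p' < 'q' at position 1
  'qmph' < 'tgp' since 'q' < 't' at position 1
  'tgp' < 'txuqq' since 'g' < 'x' at position 2
  'txuqq' < 'vxabuz' since 't' < 'v' at position 1
Chaining these comparisons gives the alphabetical order.
Final answer: ['fputqf', 'godl', 'paezm', 'qmph', 'tgp', 'txuqq', 'vxabuz']


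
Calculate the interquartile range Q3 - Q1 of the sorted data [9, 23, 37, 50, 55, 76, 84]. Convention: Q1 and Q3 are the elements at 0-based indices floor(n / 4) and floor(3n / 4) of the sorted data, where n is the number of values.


The data has n = 7 elements.
Q1 index = floor(7 / 4) = floor(1.75) = 1; Q3 index = floor(3 * 7 / 4) = floor(5.25) = 5
Q1 = element at index 1 = 23
Q3 = element at index 5 = 76
IQR = 76 - 23 = 53
Final answer: 53


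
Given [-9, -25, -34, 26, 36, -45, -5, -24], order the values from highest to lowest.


Original list: [-9, -25, -34, 26, 36, -45, -5, -24]
Repeatedly take the largest remaining element:
  Remaining [-9, -25, -34, 26, 36, -45, -5, -24] -> largest is 36
  Remaining [-9, -25, -34, 26, -45, -5, -24] -> largest is 26
  Remaining [-9, -25, -34, -45, -5, -24] -> largest is -5
  Remaining [-9, -25, -34, -45, -24] -> largest is -9
  Remaining [-25, -34, -45, -24] -> largest is -24
  Remaining [-25, -34, -45] -> largest is -25
  Remaining [-34, -45] -> largest is -34
  Remaining [-45] -> largest is -45
Collecting the picks in order gives the descending list.
Final answer: [36, 26, -5, -9, -24, -25, -34, -45]


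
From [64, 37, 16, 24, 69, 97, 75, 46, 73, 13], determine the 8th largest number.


Sort descending: [97, 75, 73, 69, 64, 46, 37, 24, 16, 13]
The 8th element (1-indexed) is at index 7.
Value = 24
Final answer: 24


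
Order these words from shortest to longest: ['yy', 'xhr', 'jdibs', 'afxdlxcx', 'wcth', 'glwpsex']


Compute lengths:
  'yy' has length 2
  'xhr' has length 3
  'jdibs' has length 5
  'afxdlxcx' has length 8
  'wcth' has length 4
  'glwpsex' has length 7
Lengths in increasing order: 2 < 3 < 4 < 5 < 7 < 8
Listing the words in that order gives the answer.
Final answer: ['yy', 'xhr', 'wcth', 'jdibs', 'glwpsex', 'afxdlxcx']


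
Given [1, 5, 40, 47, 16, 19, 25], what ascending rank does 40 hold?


Sort ascending: [1, 5, 16, 19, 25, 40, 47]
Find 40 in the sorted list.
40 is at position 6 (1-indexed).
Final answer: 6


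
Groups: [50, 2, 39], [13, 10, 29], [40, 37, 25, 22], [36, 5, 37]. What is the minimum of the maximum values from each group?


Find max of each group:
  Group 1: [50, 2, 39] -> max = 50
  Group 2: [13, 10, 29] -> max = 29
  Group 3: [40, 37, 25, 22] -> max = 40
  Group 4: [36, 5, 37] -> max = 37
Maxes: [50, 29, 40, 37]
Minimum of maxes = 29
Final answer: 29


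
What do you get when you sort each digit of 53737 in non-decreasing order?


The number 53737 has digits: 5, 3, 7, 3, 7
Sorted: 3, 3, 5, 7, 7
Joining the sorted digits gives the result.
Final answer: 33577


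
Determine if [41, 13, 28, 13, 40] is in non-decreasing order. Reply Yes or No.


Check consecutive pairs:
  41 <= 13? False
  13 <= 28? True
  28 <= 13? False
  13 <= 40? True
2 consecutive pair(s) are out of order, so the list is not sorted.
Final answer: No


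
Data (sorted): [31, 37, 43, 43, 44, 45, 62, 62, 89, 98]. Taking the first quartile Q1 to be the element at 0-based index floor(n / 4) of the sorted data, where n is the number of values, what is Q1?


The list has n = 10 elements.
Q1 index = floor(10 / 4) = floor(2.5) = 2
Counting from index 0 in the sorted data, the element at index 2 is 43.
Final answer: 43


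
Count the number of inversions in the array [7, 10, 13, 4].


For each element, count the later elements that are smaller than it:
  7 (index 0): smaller elements after it = [4] -> 1
  10 (index 1): smaller elements after it = [4] -> 1
  13 (index 2): smaller elements after it = [4] -> 1
Total inversions = 1 + 1 + 1 = 3
Final answer: 3


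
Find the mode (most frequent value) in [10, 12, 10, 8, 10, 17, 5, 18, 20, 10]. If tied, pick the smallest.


Count the frequency of each value:
  5 appears 1 time(s)
  8 appears 1 time(s)
  10 appears 4 time(s)
  12 appears 1 time(s)
  17 appears 1 time(s)
  18 appears 1 time(s)
  20 appears 1 time(s)
Maximum frequency is 4.
Only 10 reaches that frequency, so it is the mode.
Final answer: 10


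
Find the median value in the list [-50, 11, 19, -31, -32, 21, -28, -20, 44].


First, sort the list: [-50, -32, -31, -28, -20, 11, 19, 21, 44]
The list has 9 elements (odd count).
The middle index is 4 (0-based), and the element there is -20.
Final answer: -20


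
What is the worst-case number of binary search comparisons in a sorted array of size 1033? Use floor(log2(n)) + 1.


Binary search halves the search space each step.
Maximum comparisons = floor(log2(1033)) + 1
log2(1033) = 10.0126
floor(log2(1033)) = 10, so 10 + 1 = 11
Final answer: 11


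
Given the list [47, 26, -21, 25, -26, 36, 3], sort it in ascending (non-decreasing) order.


Original list: [47, 26, -21, 25, -26, 36, 3]
Repeatedly take the smallest remaining element:
  Remaining [47, 26, -21, 25, -26, 36, 3] -> smallest is -26
  Remaining [47, 26, -21, 25, 36, 3] -> smallest is -21
  Remaining [47, 26, 25, 36, 3] -> smallest is 3
  Remaining [47, 26, 25, 36] -> smallest is 25
  Remaining [47, 26, 36] -> smallest is 26
  Remaining [47, 36] -> smallest is 36
  Remaining [47] -> smallest is 47
Collecting the picks in order gives the sorted list.
Final answer: [-26, -21, 3, 25, 26, 36, 47]


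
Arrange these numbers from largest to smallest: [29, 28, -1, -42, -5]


Original list: [29, 28, -1, -42, -5]
Repeatedly take the largest remaining element:
  Remaining [29, 28, -1, -42, -5] -> largest is 29
  Remaining [28, -1, -42, -5] -> largest is 28
  Remaining [-1, -42, -5] -> largest is -1
  Remaining [-42, -5] -> largest is -5
  Remaining [-42] -> largest is -42
Collecting the picks in order gives the descending list.
Final answer: [29, 28, -1, -5, -42]


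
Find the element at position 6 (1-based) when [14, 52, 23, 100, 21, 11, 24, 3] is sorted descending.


Sort descending: [100, 52, 24, 23, 21, 14, 11, 3]
The 6th element (1-indexed) is at index 5.
Value = 14
Final answer: 14


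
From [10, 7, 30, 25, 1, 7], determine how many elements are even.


Check each element:
  10 is even
  7 is odd
  30 is even
  25 is odd
  1 is odd
  7 is odd
Evens: [10, 30]
Count of evens = 2
Final answer: 2


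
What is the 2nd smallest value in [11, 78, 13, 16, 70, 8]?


Sort ascending: [8, 11, 13, 16, 70, 78]
The 2nd element (1-indexed) is at index 1.
Value = 11
Final answer: 11


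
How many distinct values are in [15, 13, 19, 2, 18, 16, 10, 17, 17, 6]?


List all unique values:
Distinct values: [2, 6, 10, 13, 15, 16, 17, 18, 19]
Count = 9
Final answer: 9


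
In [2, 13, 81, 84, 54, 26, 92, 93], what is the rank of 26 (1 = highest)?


Sort descending: [93, 92, 84, 81, 54, 26, 13, 2]
Find 26 in the sorted list.
26 is at position 6.
Final answer: 6


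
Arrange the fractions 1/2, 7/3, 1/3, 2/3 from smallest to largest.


Convert to decimal for comparison:
  1/2 = 0.5
  7/3 = 2.3333
  1/3 = 0.3333
  2/3 = 0.6667
Decimals in increasing order: 0.3333 < 0.5 < 0.6667 < 2.3333
Writing each back as its fraction gives the sorted order.
Final answer: 1/3, 1/2, 2/3, 7/3


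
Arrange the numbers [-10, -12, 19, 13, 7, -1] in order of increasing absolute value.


Compute absolute values:
  |-10| = 10
  |-12| = 12
  |19| = 19
  |13| = 13
  |7| = 7
  |-1| = 1
Absolute values in increasing order: 1 < 7 < 10 < 12 < 13 < 19
Listing the original numbers in that order gives the answer.
Final answer: [-1, 7, -10, -12, 13, 19]
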